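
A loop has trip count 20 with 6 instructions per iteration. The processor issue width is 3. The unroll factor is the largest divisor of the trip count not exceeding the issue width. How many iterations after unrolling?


Largest divisor of 20 <= 3 is 2
New iterations = 20 / 2 = 10

10


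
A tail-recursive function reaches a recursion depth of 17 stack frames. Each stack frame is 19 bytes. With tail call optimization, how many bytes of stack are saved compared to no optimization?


Without TCO: 17 * 19 = 323 bytes
With TCO: reuse 1 frame = 19 bytes
Savings = 323 - 19 = 304

304


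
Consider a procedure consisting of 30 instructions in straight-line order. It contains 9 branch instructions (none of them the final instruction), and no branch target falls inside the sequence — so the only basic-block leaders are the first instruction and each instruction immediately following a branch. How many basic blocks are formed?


With no in-sequence branch targets, the leaders are the first instruction plus the instruction after each branch.
Number of basic blocks = branches + 1
= 9 + 1 = 10

10


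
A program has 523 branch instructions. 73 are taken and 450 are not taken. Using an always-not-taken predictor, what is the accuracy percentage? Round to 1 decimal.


Predictor: always-not-taken
Correct predictions = 450
Accuracy = 450 / 523 * 100 = 86.0%

86.0


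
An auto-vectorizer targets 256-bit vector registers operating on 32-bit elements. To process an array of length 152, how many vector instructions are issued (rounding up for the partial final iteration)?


Width = 256 / 32 = 8 elements per vector op
Iterations = ceil(152 / 8) = 19

19


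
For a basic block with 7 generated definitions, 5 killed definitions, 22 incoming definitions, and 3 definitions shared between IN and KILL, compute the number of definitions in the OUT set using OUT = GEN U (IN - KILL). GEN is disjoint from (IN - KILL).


IN - KILL: 22 - 3 = 19 surviving definitions
OUT = GEN + surviving = 7 + 19 = 26

26


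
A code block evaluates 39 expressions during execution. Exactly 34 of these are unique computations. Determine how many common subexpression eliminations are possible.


CSE count = total expressions - unique expressions
= 39 - 34 = 5

5


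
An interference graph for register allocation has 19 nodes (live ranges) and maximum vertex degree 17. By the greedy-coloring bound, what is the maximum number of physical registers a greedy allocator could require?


Greedy coloring never needs more than (max_degree + 1) colors: when coloring a vertex, at most max_degree neighbors are already colored.
Upper bound = 17 + 1 = 18

18


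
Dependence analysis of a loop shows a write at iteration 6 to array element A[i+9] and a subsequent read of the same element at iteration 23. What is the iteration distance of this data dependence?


Distance = read iteration - write iteration
= 23 - 6 = 17

17


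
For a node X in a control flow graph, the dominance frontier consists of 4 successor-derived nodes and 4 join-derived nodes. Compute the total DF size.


DF(X) = direct successor contributions + join point contributions
= 4 + 4 = 8

8


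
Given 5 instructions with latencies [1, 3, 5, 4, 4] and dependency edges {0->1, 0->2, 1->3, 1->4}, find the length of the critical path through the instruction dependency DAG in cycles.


Compute longest path through dependency graph: dist(Ik) = max over predecessors of dist + latency(Ik).
dist(I0) = latency 1 = 1
dist(I1) = dist(I0) + 3 = 1 + 3 = 4
dist(I2) = dist(I0) + 5 = 1 + 5 = 6
dist(I3) = dist(I1) + 4 = 4 + 4 = 8
dist(I4) = dist(I1) + 4 = 4 + 4 = 8
Critical path = max dist = 8

8


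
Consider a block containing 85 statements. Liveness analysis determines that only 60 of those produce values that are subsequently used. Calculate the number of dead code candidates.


Dead code = total statements - live definitions
= 85 - 60 = 25

25


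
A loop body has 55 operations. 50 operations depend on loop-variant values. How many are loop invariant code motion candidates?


Invariant candidates = total - loop-dependent
= 55 - 50 = 5

5


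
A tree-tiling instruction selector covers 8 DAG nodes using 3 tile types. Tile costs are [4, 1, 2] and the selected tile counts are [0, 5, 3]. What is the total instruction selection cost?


Total cost = sum(count_i * cost_i)
= 0*4 + 5*1 + 3*2
= 11

11


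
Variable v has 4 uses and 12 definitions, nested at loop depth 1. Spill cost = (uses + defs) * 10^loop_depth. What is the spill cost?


uses + defs = 4 + 12 = 16
10^1 = 10
Spill cost = 16 * 10 = 160

160


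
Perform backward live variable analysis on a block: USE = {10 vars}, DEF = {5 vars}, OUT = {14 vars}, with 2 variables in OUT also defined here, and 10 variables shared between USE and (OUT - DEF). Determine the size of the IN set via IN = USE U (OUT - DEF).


OUT - DEF: 14 - 2 = 12
|IN| = |USE| + |OUT - DEF| - |USE ∩ (OUT - DEF)| = 10 + 12 - 10 = 12

12


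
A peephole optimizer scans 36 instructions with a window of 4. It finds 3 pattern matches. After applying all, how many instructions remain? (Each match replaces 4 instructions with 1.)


Each match removes 3 instructions.
Total removed = 3 * 3 = 9
Remaining = 36 - 9 = 27

27


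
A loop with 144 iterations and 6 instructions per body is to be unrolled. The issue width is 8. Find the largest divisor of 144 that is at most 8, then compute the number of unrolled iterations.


Largest divisor of 144 <= 8 is 8
New iterations = 144 / 8 = 18

18


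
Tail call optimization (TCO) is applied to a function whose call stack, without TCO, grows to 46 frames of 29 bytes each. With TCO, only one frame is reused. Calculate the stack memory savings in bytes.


Without TCO: 46 * 29 = 1334 bytes
With TCO: reuse 1 frame = 29 bytes
Savings = 1334 - 29 = 1305

1305


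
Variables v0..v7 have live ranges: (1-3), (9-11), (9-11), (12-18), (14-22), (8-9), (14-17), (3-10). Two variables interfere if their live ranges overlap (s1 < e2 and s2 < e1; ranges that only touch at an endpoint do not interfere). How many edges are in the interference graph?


Check all pairs for overlapping intervals.
Two intervals (s1,e1) and (s2,e2) overlap if s1 < e2 and s2 < e1.
v0 (1-3) vs v1..v7: overlaps none -> 0
v1 (9-11) vs v2..v7: overlaps v2, v7 -> 2
v2 (9-11) vs v3..v7: overlaps v7 -> 1
v3 (12-18) vs v4..v7: overlaps v4, v6 -> 2
v4 (14-22) vs v5..v7: overlaps v6 -> 1
v5 (8-9) vs v6..v7: overlaps v7 -> 1
v6 (14-17) vs v7: overlaps none -> 0
Total overlapping pairs = 0 + 2 + 1 + 2 + 1 + 1 + 0 = 7

7


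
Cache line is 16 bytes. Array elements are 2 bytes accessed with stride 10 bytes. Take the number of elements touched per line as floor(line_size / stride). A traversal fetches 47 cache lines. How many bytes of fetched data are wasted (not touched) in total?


Elements per line = floor(16 / 10) = 1
Bytes used per line = 1 * 2 = 2
Wasted per line = 16 - 2 = 14
Total wasted = 14 * 47 = 658

658


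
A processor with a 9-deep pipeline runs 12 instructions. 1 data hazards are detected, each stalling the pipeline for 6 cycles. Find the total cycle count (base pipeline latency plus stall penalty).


Base cycles = 9 + 12 - 1 = 20
Total stalls = 1 * 6 = 6
Total = 20 + 6 = 26

26


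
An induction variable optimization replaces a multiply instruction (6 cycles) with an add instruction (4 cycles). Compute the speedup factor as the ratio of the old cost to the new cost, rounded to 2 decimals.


Ratio = mult_cost / add_cost = 6 / 4 = 1.5

1.5


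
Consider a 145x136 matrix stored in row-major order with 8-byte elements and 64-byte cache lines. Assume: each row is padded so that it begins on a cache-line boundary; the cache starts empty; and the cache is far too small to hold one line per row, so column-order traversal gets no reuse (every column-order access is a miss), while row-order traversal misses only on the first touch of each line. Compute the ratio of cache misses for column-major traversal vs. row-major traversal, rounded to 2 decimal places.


Each row occupies 136 * 8 = 1088 bytes and starts on a line boundary, so it spans ceil(1088 / 64) = 17 cache lines.
Row-major traversal misses (one per line touched): 145 * ceil(136 * 8 / 64) = 2465
Column-major traversal misses (no reuse, every access misses): 145 * 136 = 19720
Ratio = 19720 / 2465 = 8.0

8.0


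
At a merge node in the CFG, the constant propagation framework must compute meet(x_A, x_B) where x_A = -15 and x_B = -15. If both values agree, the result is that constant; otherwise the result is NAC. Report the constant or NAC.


Meet operation: if both paths give the same constant, result is that constant; if they differ, result is NAC (not-a-constant).
Path A: -15, Path B: -15 -> equal
Result: constant -> -15

-15


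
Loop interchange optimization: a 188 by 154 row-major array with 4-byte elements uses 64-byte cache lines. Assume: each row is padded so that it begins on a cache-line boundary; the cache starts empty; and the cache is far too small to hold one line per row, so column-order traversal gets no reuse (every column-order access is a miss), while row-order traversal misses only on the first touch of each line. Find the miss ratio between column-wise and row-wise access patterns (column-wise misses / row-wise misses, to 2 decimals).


Each row occupies 154 * 4 = 616 bytes and starts on a line boundary, so it spans ceil(616 / 64) = 10 cache lines.
Row-major traversal misses (one per line touched): 188 * ceil(154 * 4 / 64) = 1880
Column-major traversal misses (no reuse, every access misses): 188 * 154 = 28952
Ratio = 28952 / 1880 = 15.4

15.4


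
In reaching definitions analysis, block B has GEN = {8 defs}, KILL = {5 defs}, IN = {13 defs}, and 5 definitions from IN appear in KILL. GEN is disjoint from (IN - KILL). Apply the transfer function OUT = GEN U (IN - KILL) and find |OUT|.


IN - KILL: 13 - 5 = 8 surviving definitions
OUT = GEN + surviving = 8 + 8 = 16

16


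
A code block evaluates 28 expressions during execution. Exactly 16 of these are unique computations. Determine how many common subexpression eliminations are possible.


CSE count = total expressions - unique expressions
= 28 - 16 = 12

12


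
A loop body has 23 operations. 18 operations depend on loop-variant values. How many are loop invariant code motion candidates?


Invariant candidates = total - loop-dependent
= 23 - 18 = 5

5


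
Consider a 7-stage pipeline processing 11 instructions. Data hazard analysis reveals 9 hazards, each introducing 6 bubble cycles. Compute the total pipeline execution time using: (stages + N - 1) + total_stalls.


Base cycles = 7 + 11 - 1 = 17
Total stalls = 9 * 6 = 54
Total = 17 + 54 = 71

71


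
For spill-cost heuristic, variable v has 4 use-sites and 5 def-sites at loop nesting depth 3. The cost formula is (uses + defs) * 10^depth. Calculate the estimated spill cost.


uses + defs = 4 + 5 = 9
10^3 = 1000
Spill cost = 9 * 1000 = 9000

9000


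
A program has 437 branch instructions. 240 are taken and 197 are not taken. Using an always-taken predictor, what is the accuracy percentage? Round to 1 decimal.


Predictor: always-taken
Correct predictions = 240
Accuracy = 240 / 437 * 100 = 54.9%

54.9


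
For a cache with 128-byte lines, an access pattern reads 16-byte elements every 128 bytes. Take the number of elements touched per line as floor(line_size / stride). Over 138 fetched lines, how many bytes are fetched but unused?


Elements per line = floor(128 / 128) = 1
Bytes used per line = 1 * 16 = 16
Wasted per line = 128 - 16 = 112
Total wasted = 112 * 138 = 15456

15456


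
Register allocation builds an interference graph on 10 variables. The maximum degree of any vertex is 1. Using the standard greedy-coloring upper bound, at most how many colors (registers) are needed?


Greedy coloring never needs more than (max_degree + 1) colors: when coloring a vertex, at most max_degree neighbors are already colored.
Upper bound = 1 + 1 = 2

2


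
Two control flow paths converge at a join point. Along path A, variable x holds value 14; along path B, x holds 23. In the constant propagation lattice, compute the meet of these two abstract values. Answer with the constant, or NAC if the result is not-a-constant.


Meet operation: if both paths give the same constant, result is that constant; if they differ, result is NAC (not-a-constant).
Path A: 14, Path B: 23 -> differ
Result: not-a-constant -> NAC

NAC


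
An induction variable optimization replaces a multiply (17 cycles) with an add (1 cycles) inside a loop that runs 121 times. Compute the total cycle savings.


Per-iteration saving = 17 - 1 = 16
Total saved = 121 * 16 = 1936

1936


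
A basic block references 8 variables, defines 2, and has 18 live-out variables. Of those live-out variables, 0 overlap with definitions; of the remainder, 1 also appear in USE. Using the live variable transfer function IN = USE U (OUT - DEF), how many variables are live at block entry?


OUT - DEF: 18 - 0 = 18
|IN| = |USE| + |OUT - DEF| - |USE ∩ (OUT - DEF)| = 8 + 18 - 1 = 25

25


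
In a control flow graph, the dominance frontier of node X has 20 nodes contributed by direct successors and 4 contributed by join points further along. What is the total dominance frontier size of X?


DF(X) = direct successor contributions + join point contributions
= 20 + 4 = 24

24


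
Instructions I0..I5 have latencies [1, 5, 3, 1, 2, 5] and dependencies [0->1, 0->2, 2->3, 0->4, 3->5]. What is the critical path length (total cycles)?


Compute longest path through dependency graph: dist(Ik) = max over predecessors of dist + latency(Ik).
dist(I0) = latency 1 = 1
dist(I1) = dist(I0) + 5 = 1 + 5 = 6
dist(I2) = dist(I0) + 3 = 1 + 3 = 4
dist(I3) = dist(I2) + 1 = 4 + 1 = 5
dist(I4) = dist(I0) + 2 = 1 + 2 = 3
dist(I5) = dist(I3) + 5 = 5 + 5 = 10
Critical path = max dist = 10

10


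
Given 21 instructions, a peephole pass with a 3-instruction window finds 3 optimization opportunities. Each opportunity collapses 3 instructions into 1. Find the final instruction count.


Each match removes 2 instructions.
Total removed = 3 * 2 = 6
Remaining = 21 - 6 = 15

15


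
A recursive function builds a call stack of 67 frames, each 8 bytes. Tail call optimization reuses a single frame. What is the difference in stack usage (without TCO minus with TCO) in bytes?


Without TCO: 67 * 8 = 536 bytes
With TCO: reuse 1 frame = 8 bytes
Savings = 536 - 8 = 528

528


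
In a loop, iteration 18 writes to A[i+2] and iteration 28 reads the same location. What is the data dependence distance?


Distance = read iteration - write iteration
= 28 - 18 = 10

10


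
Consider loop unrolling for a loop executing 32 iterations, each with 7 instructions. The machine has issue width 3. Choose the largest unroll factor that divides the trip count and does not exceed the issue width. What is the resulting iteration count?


Largest divisor of 32 <= 3 is 2
New iterations = 32 / 2 = 16

16


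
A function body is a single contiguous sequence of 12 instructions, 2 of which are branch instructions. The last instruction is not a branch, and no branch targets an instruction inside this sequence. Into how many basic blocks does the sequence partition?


With no in-sequence branch targets, the leaders are the first instruction plus the instruction after each branch.
Number of basic blocks = branches + 1
= 2 + 1 = 3

3


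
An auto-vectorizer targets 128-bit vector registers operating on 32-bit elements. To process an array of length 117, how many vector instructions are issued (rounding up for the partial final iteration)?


Width = 128 / 32 = 4 elements per vector op
Iterations = ceil(117 / 4) = 30

30


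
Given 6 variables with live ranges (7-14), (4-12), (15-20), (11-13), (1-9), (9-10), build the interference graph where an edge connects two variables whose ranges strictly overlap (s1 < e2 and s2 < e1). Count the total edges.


Check all pairs for overlapping intervals.
Two intervals (s1,e1) and (s2,e2) overlap if s1 < e2 and s2 < e1.
v0 (7-14) vs v1..v5: overlaps v1, v3, v4, v5 -> 4
v1 (4-12) vs v2..v5: overlaps v3, v4, v5 -> 3
v2 (15-20) vs v3..v5: overlaps none -> 0
v3 (11-13) vs v4..v5: overlaps none -> 0
v4 (1-9) vs v5: overlaps none -> 0
Total overlapping pairs = 4 + 3 + 0 + 0 + 0 = 7

7


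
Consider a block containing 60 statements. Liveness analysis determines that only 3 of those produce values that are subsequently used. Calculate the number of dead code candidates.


Dead code = total statements - live definitions
= 60 - 3 = 57

57


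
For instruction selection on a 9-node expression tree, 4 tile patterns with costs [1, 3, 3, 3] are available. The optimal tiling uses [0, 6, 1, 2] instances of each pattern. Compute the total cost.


Total cost = sum(count_i * cost_i)
= 0*1 + 6*3 + 1*3 + 2*3
= 27

27


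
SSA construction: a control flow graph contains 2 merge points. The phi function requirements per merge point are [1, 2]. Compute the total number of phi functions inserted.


Total phi functions = sum of phi functions at each join node
= 1 + 2 = 3

3


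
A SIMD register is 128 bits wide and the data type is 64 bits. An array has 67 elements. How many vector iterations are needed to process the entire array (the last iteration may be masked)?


Width = 128 / 64 = 2 elements per vector op
Iterations = ceil(67 / 2) = 34

34


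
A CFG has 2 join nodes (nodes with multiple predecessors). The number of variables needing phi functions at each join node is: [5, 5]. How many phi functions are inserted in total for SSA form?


Total phi functions = sum of phi functions at each join node
= 5 + 5 = 10

10


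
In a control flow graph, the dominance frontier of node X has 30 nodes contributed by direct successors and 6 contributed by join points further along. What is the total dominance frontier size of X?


DF(X) = direct successor contributions + join point contributions
= 30 + 6 = 36

36


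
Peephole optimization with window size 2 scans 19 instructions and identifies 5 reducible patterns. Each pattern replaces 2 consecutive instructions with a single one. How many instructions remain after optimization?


Each match removes 1 instructions.
Total removed = 5 * 1 = 5
Remaining = 19 - 5 = 14

14


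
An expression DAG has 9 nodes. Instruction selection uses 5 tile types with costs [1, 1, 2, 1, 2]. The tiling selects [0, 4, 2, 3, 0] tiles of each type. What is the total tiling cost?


Total cost = sum(count_i * cost_i)
= 0*1 + 4*1 + 2*2 + 3*1 + 0*2
= 11

11


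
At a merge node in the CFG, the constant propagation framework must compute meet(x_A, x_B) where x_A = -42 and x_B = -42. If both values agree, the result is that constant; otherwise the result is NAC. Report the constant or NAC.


Meet operation: if both paths give the same constant, result is that constant; if they differ, result is NAC (not-a-constant).
Path A: -42, Path B: -42 -> equal
Result: constant -> -42

-42


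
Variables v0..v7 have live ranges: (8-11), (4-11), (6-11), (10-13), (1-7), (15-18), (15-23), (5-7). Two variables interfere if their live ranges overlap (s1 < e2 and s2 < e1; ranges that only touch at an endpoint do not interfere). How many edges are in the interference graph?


Check all pairs for overlapping intervals.
Two intervals (s1,e1) and (s2,e2) overlap if s1 < e2 and s2 < e1.
v0 (8-11) vs v1..v7: overlaps v1, v2, v3 -> 3
v1 (4-11) vs v2..v7: overlaps v2, v3, v4, v7 -> 4
v2 (6-11) vs v3..v7: overlaps v3, v4, v7 -> 3
v3 (10-13) vs v4..v7: overlaps none -> 0
v4 (1-7) vs v5..v7: overlaps v7 -> 1
v5 (15-18) vs v6..v7: overlaps v6 -> 1
v6 (15-23) vs v7: overlaps none -> 0
Total overlapping pairs = 3 + 4 + 3 + 0 + 1 + 1 + 0 = 12

12


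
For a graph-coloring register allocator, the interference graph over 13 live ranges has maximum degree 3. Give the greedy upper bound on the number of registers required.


Greedy coloring never needs more than (max_degree + 1) colors: when coloring a vertex, at most max_degree neighbors are already colored.
Upper bound = 3 + 1 = 4

4


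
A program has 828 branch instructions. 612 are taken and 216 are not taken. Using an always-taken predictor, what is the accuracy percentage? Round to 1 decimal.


Predictor: always-taken
Correct predictions = 612
Accuracy = 612 / 828 * 100 = 73.9%

73.9


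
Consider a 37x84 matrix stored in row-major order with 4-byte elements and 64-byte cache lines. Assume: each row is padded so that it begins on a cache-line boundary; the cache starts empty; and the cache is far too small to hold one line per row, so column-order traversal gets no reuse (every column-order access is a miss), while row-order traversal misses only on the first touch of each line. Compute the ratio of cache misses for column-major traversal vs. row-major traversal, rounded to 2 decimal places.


Each row occupies 84 * 4 = 336 bytes and starts on a line boundary, so it spans ceil(336 / 64) = 6 cache lines.
Row-major traversal misses (one per line touched): 37 * ceil(84 * 4 / 64) = 222
Column-major traversal misses (no reuse, every access misses): 37 * 84 = 3108
Ratio = 3108 / 222 = 14.0

14.0


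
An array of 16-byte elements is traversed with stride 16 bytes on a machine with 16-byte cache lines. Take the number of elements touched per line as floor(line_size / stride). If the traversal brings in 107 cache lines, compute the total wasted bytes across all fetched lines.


Elements per line = floor(16 / 16) = 1
Bytes used per line = 1 * 16 = 16
Wasted per line = 16 - 16 = 0
Total wasted = 0 * 107 = 0

0


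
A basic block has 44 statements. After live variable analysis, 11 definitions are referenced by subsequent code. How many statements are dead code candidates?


Dead code = total statements - live definitions
= 44 - 11 = 33

33


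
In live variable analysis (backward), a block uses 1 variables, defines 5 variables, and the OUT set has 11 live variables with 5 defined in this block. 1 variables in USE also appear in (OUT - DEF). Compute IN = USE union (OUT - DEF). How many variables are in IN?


OUT - DEF: 11 - 5 = 6
|IN| = |USE| + |OUT - DEF| - |USE ∩ (OUT - DEF)| = 1 + 6 - 1 = 6

6


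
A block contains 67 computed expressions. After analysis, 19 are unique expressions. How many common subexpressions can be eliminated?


CSE count = total expressions - unique expressions
= 67 - 19 = 48

48


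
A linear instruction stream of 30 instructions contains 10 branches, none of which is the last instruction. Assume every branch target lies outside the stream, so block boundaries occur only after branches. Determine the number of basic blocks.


With no in-sequence branch targets, the leaders are the first instruction plus the instruction after each branch.
Number of basic blocks = branches + 1
= 10 + 1 = 11

11


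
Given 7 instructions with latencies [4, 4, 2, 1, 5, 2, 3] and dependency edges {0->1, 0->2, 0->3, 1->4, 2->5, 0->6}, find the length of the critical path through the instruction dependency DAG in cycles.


Compute longest path through dependency graph: dist(Ik) = max over predecessors of dist + latency(Ik).
dist(I0) = latency 4 = 4
dist(I1) = dist(I0) + 4 = 4 + 4 = 8
dist(I2) = dist(I0) + 2 = 4 + 2 = 6
dist(I3) = dist(I0) + 1 = 4 + 1 = 5
dist(I4) = dist(I1) + 5 = 8 + 5 = 13
dist(I5) = dist(I2) + 2 = 6 + 2 = 8
dist(I6) = dist(I0) + 3 = 4 + 3 = 7
Critical path = max dist = 13

13


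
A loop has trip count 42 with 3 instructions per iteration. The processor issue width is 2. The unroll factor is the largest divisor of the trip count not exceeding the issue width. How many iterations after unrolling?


Largest divisor of 42 <= 2 is 2
New iterations = 42 / 2 = 21

21


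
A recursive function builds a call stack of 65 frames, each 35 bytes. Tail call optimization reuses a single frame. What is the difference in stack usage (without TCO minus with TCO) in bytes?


Without TCO: 65 * 35 = 2275 bytes
With TCO: reuse 1 frame = 35 bytes
Savings = 2275 - 35 = 2240

2240


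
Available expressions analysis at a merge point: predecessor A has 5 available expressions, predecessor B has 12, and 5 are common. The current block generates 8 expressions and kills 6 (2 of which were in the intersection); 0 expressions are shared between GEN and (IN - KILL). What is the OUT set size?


IN = intersection of predecessors = 5
IN - KILL = 5 - 2 = 3
|OUT| = |GEN| + |IN - KILL| - |GEN ∩ (IN - KILL)| = 8 + 3 - 0 = 11

11


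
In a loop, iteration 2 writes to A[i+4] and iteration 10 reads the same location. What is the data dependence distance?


Distance = read iteration - write iteration
= 10 - 2 = 8

8


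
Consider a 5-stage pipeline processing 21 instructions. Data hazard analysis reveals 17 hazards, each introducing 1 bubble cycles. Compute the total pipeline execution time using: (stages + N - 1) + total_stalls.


Base cycles = 5 + 21 - 1 = 25
Total stalls = 17 * 1 = 17
Total = 25 + 17 = 42

42


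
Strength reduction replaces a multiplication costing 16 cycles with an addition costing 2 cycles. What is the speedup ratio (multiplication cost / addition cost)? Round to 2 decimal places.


Ratio = mult_cost / add_cost = 16 / 2 = 8.0

8.0


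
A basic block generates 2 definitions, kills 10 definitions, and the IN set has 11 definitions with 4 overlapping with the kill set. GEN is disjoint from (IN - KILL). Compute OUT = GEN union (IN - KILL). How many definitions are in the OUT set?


IN - KILL: 11 - 4 = 7 surviving definitions
OUT = GEN + surviving = 2 + 7 = 9

9


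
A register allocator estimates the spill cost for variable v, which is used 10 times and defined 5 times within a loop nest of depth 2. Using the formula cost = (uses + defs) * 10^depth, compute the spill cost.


uses + defs = 10 + 5 = 15
10^2 = 100
Spill cost = 15 * 100 = 1500

1500


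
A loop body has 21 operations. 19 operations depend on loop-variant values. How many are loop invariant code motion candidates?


Invariant candidates = total - loop-dependent
= 21 - 19 = 2

2


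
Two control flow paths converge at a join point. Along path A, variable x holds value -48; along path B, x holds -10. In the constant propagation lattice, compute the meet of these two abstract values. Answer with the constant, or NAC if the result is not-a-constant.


Meet operation: if both paths give the same constant, result is that constant; if they differ, result is NAC (not-a-constant).
Path A: -48, Path B: -10 -> differ
Result: not-a-constant -> NAC

NAC


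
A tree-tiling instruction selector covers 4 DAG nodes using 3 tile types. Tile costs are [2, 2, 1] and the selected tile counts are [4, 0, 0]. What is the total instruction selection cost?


Total cost = sum(count_i * cost_i)
= 4*2 + 0*2 + 0*1
= 8

8


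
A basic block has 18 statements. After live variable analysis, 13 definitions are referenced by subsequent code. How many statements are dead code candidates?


Dead code = total statements - live definitions
= 18 - 13 = 5

5


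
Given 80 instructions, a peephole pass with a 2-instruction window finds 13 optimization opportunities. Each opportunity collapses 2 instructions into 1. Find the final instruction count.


Each match removes 1 instructions.
Total removed = 13 * 1 = 13
Remaining = 80 - 13 = 67

67


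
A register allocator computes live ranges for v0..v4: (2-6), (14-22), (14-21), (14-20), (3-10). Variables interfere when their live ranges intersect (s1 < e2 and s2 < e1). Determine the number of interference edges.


Check all pairs for overlapping intervals.
Two intervals (s1,e1) and (s2,e2) overlap if s1 < e2 and s2 < e1.
v0 (2-6) vs v1..v4: overlaps v4 -> 1
v1 (14-22) vs v2..v4: overlaps v2, v3 -> 2
v2 (14-21) vs v3..v4: overlaps v3 -> 1
v3 (14-20) vs v4: overlaps none -> 0
Total overlapping pairs = 1 + 2 + 1 + 0 = 4

4


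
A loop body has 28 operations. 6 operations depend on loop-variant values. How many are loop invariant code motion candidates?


Invariant candidates = total - loop-dependent
= 28 - 6 = 22

22


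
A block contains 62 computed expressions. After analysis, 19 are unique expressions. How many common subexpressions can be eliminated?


CSE count = total expressions - unique expressions
= 62 - 19 = 43

43


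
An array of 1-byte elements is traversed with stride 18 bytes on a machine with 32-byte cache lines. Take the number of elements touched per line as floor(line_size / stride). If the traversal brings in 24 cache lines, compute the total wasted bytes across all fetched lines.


Elements per line = floor(32 / 18) = 1
Bytes used per line = 1 * 1 = 1
Wasted per line = 32 - 1 = 31
Total wasted = 31 * 24 = 744

744


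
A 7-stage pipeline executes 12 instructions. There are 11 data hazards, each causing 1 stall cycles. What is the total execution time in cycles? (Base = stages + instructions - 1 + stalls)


Base cycles = 7 + 12 - 1 = 18
Total stalls = 11 * 1 = 11
Total = 18 + 11 = 29

29


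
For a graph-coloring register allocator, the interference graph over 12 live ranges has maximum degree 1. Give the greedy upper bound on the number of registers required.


Greedy coloring never needs more than (max_degree + 1) colors: when coloring a vertex, at most max_degree neighbors are already colored.
Upper bound = 1 + 1 = 2

2


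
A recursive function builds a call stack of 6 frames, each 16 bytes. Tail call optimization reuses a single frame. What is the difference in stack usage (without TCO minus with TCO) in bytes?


Without TCO: 6 * 16 = 96 bytes
With TCO: reuse 1 frame = 16 bytes
Savings = 96 - 16 = 80

80


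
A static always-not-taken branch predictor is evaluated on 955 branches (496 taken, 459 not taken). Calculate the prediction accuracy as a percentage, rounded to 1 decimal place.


Predictor: always-not-taken
Correct predictions = 459
Accuracy = 459 / 955 * 100 = 48.1%

48.1


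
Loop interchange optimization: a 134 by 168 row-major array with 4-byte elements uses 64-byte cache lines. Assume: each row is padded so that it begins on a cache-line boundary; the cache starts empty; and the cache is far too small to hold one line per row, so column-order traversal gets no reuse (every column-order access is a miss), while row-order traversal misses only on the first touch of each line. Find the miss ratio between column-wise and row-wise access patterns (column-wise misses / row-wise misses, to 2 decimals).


Each row occupies 168 * 4 = 672 bytes and starts on a line boundary, so it spans ceil(672 / 64) = 11 cache lines.
Row-major traversal misses (one per line touched): 134 * ceil(168 * 4 / 64) = 1474
Column-major traversal misses (no reuse, every access misses): 134 * 168 = 22512
Ratio = 22512 / 1474 = 15.27

15.27


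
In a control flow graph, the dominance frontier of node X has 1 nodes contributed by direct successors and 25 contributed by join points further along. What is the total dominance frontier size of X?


DF(X) = direct successor contributions + join point contributions
= 1 + 25 = 26

26


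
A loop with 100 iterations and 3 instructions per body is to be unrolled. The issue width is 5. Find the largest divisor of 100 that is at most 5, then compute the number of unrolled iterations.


Largest divisor of 100 <= 5 is 5
New iterations = 100 / 5 = 20

20


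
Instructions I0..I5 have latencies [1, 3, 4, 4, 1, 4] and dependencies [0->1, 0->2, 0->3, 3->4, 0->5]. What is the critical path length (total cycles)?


Compute longest path through dependency graph: dist(Ik) = max over predecessors of dist + latency(Ik).
dist(I0) = latency 1 = 1
dist(I1) = dist(I0) + 3 = 1 + 3 = 4
dist(I2) = dist(I0) + 4 = 1 + 4 = 5
dist(I3) = dist(I0) + 4 = 1 + 4 = 5
dist(I4) = dist(I3) + 1 = 5 + 1 = 6
dist(I5) = dist(I0) + 4 = 1 + 4 = 5
Critical path = max dist = 6

6


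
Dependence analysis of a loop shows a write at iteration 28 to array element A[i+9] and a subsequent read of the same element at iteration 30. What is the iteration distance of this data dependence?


Distance = read iteration - write iteration
= 30 - 28 = 2

2


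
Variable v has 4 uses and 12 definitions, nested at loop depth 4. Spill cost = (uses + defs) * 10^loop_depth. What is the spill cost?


uses + defs = 4 + 12 = 16
10^4 = 10000
Spill cost = 16 * 10000 = 160000

160000


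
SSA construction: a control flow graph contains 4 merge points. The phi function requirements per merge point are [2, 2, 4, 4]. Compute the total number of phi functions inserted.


Total phi functions = sum of phi functions at each join node
= 2 + 2 + 4 + 4 = 12

12


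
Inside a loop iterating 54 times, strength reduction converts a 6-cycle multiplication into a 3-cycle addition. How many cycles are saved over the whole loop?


Per-iteration saving = 6 - 3 = 3
Total saved = 54 * 3 = 162

162


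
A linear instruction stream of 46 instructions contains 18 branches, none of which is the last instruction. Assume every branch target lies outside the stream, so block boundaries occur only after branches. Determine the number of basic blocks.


With no in-sequence branch targets, the leaders are the first instruction plus the instruction after each branch.
Number of basic blocks = branches + 1
= 18 + 1 = 19

19


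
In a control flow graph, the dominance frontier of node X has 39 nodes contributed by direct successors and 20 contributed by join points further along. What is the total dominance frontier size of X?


DF(X) = direct successor contributions + join point contributions
= 39 + 20 = 59

59


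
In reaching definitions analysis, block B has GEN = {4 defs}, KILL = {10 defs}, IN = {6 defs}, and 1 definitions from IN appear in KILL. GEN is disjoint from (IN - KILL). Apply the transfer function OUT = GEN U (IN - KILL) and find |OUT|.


IN - KILL: 6 - 1 = 5 surviving definitions
OUT = GEN + surviving = 4 + 5 = 9

9


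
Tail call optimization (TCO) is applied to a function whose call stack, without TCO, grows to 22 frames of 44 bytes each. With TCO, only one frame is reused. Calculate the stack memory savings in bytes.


Without TCO: 22 * 44 = 968 bytes
With TCO: reuse 1 frame = 44 bytes
Savings = 968 - 44 = 924

924


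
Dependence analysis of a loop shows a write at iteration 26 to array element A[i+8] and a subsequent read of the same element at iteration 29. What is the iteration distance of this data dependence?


Distance = read iteration - write iteration
= 29 - 26 = 3

3


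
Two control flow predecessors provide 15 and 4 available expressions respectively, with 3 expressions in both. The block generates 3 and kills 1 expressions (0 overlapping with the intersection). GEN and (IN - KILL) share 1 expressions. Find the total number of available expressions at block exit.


IN = intersection of predecessors = 3
IN - KILL = 3 - 0 = 3
|OUT| = |GEN| + |IN - KILL| - |GEN ∩ (IN - KILL)| = 3 + 3 - 1 = 5

5


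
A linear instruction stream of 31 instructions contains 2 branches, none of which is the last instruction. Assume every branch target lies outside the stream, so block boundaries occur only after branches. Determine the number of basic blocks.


With no in-sequence branch targets, the leaders are the first instruction plus the instruction after each branch.
Number of basic blocks = branches + 1
= 2 + 1 = 3

3


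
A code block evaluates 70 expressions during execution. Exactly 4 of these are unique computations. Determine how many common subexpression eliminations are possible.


CSE count = total expressions - unique expressions
= 70 - 4 = 66

66


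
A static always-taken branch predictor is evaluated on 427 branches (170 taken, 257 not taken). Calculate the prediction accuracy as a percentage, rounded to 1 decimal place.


Predictor: always-taken
Correct predictions = 170
Accuracy = 170 / 427 * 100 = 39.8%

39.8


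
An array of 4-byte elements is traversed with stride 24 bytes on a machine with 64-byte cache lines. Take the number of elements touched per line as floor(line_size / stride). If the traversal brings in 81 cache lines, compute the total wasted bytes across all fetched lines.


Elements per line = floor(64 / 24) = 2
Bytes used per line = 2 * 4 = 8
Wasted per line = 64 - 8 = 56
Total wasted = 56 * 81 = 4536

4536


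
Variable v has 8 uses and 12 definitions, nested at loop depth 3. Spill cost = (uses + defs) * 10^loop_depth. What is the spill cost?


uses + defs = 8 + 12 = 20
10^3 = 1000
Spill cost = 20 * 1000 = 20000

20000


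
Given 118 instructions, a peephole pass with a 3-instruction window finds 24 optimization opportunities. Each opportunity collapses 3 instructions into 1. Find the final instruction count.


Each match removes 2 instructions.
Total removed = 24 * 2 = 48
Remaining = 118 - 48 = 70

70


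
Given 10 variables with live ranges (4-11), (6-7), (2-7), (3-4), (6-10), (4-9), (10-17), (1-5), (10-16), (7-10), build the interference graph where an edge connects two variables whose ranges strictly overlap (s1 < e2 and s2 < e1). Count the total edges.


Check all pairs for overlapping intervals.
Two intervals (s1,e1) and (s2,e2) overlap if s1 < e2 and s2 < e1.
v0 (4-11) vs v1..v9: overlaps v1, v2, v4, v5, v6, v7, v8, v9 -> 8
v1 (6-7) vs v2..v9: overlaps v2, v4, v5 -> 3
v2 (2-7) vs v3..v9: overlaps v3, v4, v5, v7 -> 4
v3 (3-4) vs v4..v9: overlaps v7 -> 1
v4 (6-10) vs v5..v9: overlaps v5, v9 -> 2
v5 (4-9) vs v6..v9: overlaps v7, v9 -> 2
v6 (10-17) vs v7..v9: overlaps v8 -> 1
v7 (1-5) vs v8..v9: overlaps none -> 0
v8 (10-16) vs v9: overlaps none -> 0
Total overlapping pairs = 8 + 3 + 4 + 1 + 2 + 2 + 1 + 0 + 0 = 21

21


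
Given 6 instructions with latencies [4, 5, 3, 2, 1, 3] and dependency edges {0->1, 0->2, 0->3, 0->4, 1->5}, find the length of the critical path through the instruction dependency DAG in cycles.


Compute longest path through dependency graph: dist(Ik) = max over predecessors of dist + latency(Ik).
dist(I0) = latency 4 = 4
dist(I1) = dist(I0) + 5 = 4 + 5 = 9
dist(I2) = dist(I0) + 3 = 4 + 3 = 7
dist(I3) = dist(I0) + 2 = 4 + 2 = 6
dist(I4) = dist(I0) + 1 = 4 + 1 = 5
dist(I5) = dist(I1) + 3 = 9 + 3 = 12
Critical path = max dist = 12

12


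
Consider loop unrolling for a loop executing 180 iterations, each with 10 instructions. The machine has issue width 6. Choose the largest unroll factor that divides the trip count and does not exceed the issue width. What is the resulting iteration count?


Largest divisor of 180 <= 6 is 6
New iterations = 180 / 6 = 30

30


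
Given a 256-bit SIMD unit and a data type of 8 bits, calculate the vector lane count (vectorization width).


Width = SIMD bits / data type bits
= 256 / 8 = 32

32


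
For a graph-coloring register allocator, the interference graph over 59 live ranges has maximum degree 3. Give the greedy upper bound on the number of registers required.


Greedy coloring never needs more than (max_degree + 1) colors: when coloring a vertex, at most max_degree neighbors are already colored.
Upper bound = 3 + 1 = 4

4


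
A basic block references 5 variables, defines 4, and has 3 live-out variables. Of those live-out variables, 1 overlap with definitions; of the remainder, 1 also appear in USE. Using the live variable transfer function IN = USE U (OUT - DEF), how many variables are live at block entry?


OUT - DEF: 3 - 1 = 2
|IN| = |USE| + |OUT - DEF| - |USE ∩ (OUT - DEF)| = 5 + 2 - 1 = 6

6


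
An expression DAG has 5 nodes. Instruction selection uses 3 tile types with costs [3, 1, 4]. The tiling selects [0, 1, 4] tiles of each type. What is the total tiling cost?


Total cost = sum(count_i * cost_i)
= 0*3 + 1*1 + 4*4
= 17

17


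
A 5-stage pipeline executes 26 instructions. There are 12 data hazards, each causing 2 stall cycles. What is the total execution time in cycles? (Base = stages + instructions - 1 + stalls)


Base cycles = 5 + 26 - 1 = 30
Total stalls = 12 * 2 = 24
Total = 30 + 24 = 54

54
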